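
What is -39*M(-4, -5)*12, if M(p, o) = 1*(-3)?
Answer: 1404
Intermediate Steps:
M(p, o) = -3
-39*M(-4, -5)*12 = -39*(-3)*12 = 117*12 = 1404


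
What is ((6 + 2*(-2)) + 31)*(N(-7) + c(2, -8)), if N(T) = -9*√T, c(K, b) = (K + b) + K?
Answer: -132 - 297*I*√7 ≈ -132.0 - 785.79*I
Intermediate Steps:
c(K, b) = b + 2*K
((6 + 2*(-2)) + 31)*(N(-7) + c(2, -8)) = ((6 + 2*(-2)) + 31)*(-9*I*√7 + (-8 + 2*2)) = ((6 - 4) + 31)*(-9*I*√7 + (-8 + 4)) = (2 + 31)*(-9*I*√7 - 4) = 33*(-4 - 9*I*√7) = -132 - 297*I*√7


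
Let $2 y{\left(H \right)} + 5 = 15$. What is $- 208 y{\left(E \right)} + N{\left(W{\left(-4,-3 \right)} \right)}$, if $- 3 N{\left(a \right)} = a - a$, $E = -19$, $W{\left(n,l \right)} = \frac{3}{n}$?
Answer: $-1040$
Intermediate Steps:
$y{\left(H \right)} = 5$ ($y{\left(H \right)} = - \frac{5}{2} + \frac{1}{2} \cdot 15 = - \frac{5}{2} + \frac{15}{2} = 5$)
$N{\left(a \right)} = 0$ ($N{\left(a \right)} = - \frac{a - a}{3} = \left(- \frac{1}{3}\right) 0 = 0$)
$- 208 y{\left(E \right)} + N{\left(W{\left(-4,-3 \right)} \right)} = \left(-208\right) 5 + 0 = -1040 + 0 = -1040$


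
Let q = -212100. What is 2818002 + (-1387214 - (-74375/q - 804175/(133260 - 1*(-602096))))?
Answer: 159399071656717/111406434 ≈ 1.4308e+6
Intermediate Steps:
2818002 + (-1387214 - (-74375/q - 804175/(133260 - 1*(-602096)))) = 2818002 + (-1387214 - (-74375/(-212100) - 804175/(133260 - 1*(-602096)))) = 2818002 + (-1387214 - (-74375*(-1/212100) - 804175/(133260 + 602096))) = 2818002 + (-1387214 - (425/1212 - 804175/735356)) = 2818002 + (-1387214 - 1*(-82766725/111406434)) = 2818002 + (-1387214 + 82766725/111406434) = 2818002 - 154544482168151/111406434 = 159399071656717/111406434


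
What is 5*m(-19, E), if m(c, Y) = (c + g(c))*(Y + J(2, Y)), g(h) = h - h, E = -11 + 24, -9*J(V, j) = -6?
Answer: -3895/3 ≈ -1298.3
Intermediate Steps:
J(V, j) = 2/3 (J(V, j) = -1/9*(-6) = 2/3)
E = 13
g(h) = 0
m(c, Y) = c*(2/3 + Y) (m(c, Y) = (c + 0)*(Y + 2/3) = c*(2/3 + Y))
5*m(-19, E) = 5*((1/3)*(-19)*(2 + 3*13)) = 5*((1/3)*(-19)*(2 + 39)) = 5*((1/3)*(-19)*41) = 5*(-779/3) = -3895/3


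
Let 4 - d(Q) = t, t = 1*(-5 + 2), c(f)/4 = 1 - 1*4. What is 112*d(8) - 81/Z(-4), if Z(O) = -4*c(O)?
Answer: 12517/16 ≈ 782.31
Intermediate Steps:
c(f) = -12 (c(f) = 4*(1 - 1*4) = 4*(1 - 4) = 4*(-3) = -12)
Z(O) = 48 (Z(O) = -4*(-12) = 48)
t = -3 (t = 1*(-3) = -3)
d(Q) = 7 (d(Q) = 4 - 1*(-3) = 4 + 3 = 7)
112*d(8) - 81/Z(-4) = 112*7 - 81/48 = 784 - 81*1/48 = 784 - 27/16 = 12517/16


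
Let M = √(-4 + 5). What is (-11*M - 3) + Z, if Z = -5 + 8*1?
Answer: -11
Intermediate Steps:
M = 1 (M = √1 = 1)
Z = 3 (Z = -5 + 8 = 3)
(-11*M - 3) + Z = (-11*1 - 3) + 3 = (-11 - 3) + 3 = -14 + 3 = -11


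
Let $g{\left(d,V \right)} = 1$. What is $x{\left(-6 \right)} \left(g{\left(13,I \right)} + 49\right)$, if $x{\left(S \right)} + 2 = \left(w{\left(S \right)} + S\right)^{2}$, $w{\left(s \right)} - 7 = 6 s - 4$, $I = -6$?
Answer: $75950$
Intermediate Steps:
$w{\left(s \right)} = 3 + 6 s$ ($w{\left(s \right)} = 7 + \left(6 s - 4\right) = 7 + \left(-4 + 6 s\right) = 3 + 6 s$)
$x{\left(S \right)} = -2 + \left(3 + 7 S\right)^{2}$ ($x{\left(S \right)} = -2 + \left(\left(3 + 6 S\right) + S\right)^{2} = -2 + \left(3 + 7 S\right)^{2}$)
$x{\left(-6 \right)} \left(g{\left(13,I \right)} + 49\right) = \left(-2 + \left(3 + 7 \left(-6\right)\right)^{2}\right) \left(1 + 49\right) = \left(-2 + \left(3 - 42\right)^{2}\right) 50 = \left(-2 + \left(-39\right)^{2}\right) 50 = \left(-2 + 1521\right) 50 = 1519 \cdot 50 = 75950$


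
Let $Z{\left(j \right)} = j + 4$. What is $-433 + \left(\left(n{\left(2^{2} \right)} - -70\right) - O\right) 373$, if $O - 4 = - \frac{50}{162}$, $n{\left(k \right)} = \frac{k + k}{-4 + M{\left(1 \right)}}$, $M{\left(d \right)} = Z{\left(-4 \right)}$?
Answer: $\frac{1907884}{81} \approx 23554.0$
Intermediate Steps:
$Z{\left(j \right)} = 4 + j$
$M{\left(d \right)} = 0$ ($M{\left(d \right)} = 4 - 4 = 0$)
$n{\left(k \right)} = - \frac{k}{2}$ ($n{\left(k \right)} = \frac{k + k}{-4 + 0} = \frac{2 k}{-4} = 2 k \left(- \frac{1}{4}\right) = - \frac{k}{2}$)
$O = \frac{299}{81}$ ($O = 4 - \frac{50}{162} = 4 - \frac{25}{81} = \frac{299}{81} \approx 3.6914$)
$-433 + \left(\left(n{\left(2^{2} \right)} - -70\right) - O\right) 373 = -433 + \left(\left(- \frac{2^{2}}{2} - -70\right) - \frac{299}{81}\right) 373 = -433 + \left(\left(\left(- \frac{1}{2}\right) 4 + 70\right) - \frac{299}{81}\right) 373 = -433 + \left(\left(-2 + 70\right) - \frac{299}{81}\right) 373 = -433 + \left(68 - \frac{299}{81}\right) 373 = -433 + \frac{5209}{81} \cdot 373 = -433 + \frac{1942957}{81} = \frac{1907884}{81}$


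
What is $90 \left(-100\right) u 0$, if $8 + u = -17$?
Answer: $0$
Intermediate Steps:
$u = -25$ ($u = -8 - 17 = -25$)
$90 \left(-100\right) u 0 = 90 \left(-100\right) \left(\left(-25\right) 0\right) = \left(-9000\right) 0 = 0$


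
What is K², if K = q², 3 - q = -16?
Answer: 130321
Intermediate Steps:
q = 19 (q = 3 - 1*(-16) = 3 + 16 = 19)
K = 361 (K = 19² = 361)
K² = 361² = 130321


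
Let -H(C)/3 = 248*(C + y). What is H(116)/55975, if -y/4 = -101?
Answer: -77376/11195 ≈ -6.9117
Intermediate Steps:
y = 404 (y = -4*(-101) = 404)
H(C) = -300576 - 744*C (H(C) = -744*(C + 404) = -744*(404 + C) = -3*(100192 + 248*C) = -300576 - 744*C)
H(116)/55975 = (-300576 - 744*116)/55975 = (-300576 - 86304)*(1/55975) = -386880*1/55975 = -77376/11195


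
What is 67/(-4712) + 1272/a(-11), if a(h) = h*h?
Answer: 5985557/570152 ≈ 10.498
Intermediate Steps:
a(h) = h²
67/(-4712) + 1272/a(-11) = 67/(-4712) + 1272/((-11)²) = 67*(-1/4712) + 1272/121 = -67/4712 + 1272*(1/121) = -67/4712 + 1272/121 = 5985557/570152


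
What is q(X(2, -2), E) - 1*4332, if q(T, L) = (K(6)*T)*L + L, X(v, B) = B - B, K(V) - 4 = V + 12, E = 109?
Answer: -4223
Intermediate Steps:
K(V) = 16 + V (K(V) = 4 + (V + 12) = 4 + (12 + V) = 16 + V)
X(v, B) = 0
q(T, L) = L + 22*L*T (q(T, L) = ((16 + 6)*T)*L + L = (22*T)*L + L = 22*L*T + L = L + 22*L*T)
q(X(2, -2), E) - 1*4332 = 109*(1 + 22*0) - 1*4332 = 109*(1 + 0) - 4332 = 109*1 - 4332 = 109 - 4332 = -4223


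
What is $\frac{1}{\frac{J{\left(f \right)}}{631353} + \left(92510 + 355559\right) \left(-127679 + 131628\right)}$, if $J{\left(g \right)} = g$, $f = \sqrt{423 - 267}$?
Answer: $\frac{235101431699999639643}{415994228768128810075502300231} - \frac{420902 \sqrt{39}}{415994228768128810075502300231} \approx 5.6516 \cdot 10^{-10}$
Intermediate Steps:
$f = 2 \sqrt{39}$ ($f = \sqrt{156} = 2 \sqrt{39} \approx 12.49$)
$\frac{1}{\frac{J{\left(f \right)}}{631353} + \left(92510 + 355559\right) \left(-127679 + 131628\right)} = \frac{1}{\frac{2 \sqrt{39}}{631353} + \left(92510 + 355559\right) \left(-127679 + 131628\right)} = \frac{1}{2 \sqrt{39} \cdot \frac{1}{631353} + 448069 \cdot 3949} = \frac{1}{\frac{2 \sqrt{39}}{631353} + 1769424481} = \frac{1}{1769424481 + \frac{2 \sqrt{39}}{631353}}$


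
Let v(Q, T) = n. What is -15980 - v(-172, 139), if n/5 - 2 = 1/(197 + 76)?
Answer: -4365275/273 ≈ -15990.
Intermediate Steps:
n = 2735/273 (n = 10 + 5/(197 + 76) = 10 + 5/273 = 2735/273 ≈ 10.018)
v(Q, T) = 2735/273
-15980 - v(-172, 139) = -15980 - 1*2735/273 = -15980 - 2735/273 = -4365275/273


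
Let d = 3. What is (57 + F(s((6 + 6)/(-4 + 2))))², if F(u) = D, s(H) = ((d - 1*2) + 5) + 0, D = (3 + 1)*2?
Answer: 4225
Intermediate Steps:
D = 8 (D = 4*2 = 8)
s(H) = 6 (s(H) = ((3 - 1*2) + 5) + 0 = ((3 - 2) + 5) + 0 = (1 + 5) + 0 = 6 + 0 = 6)
F(u) = 8
(57 + F(s((6 + 6)/(-4 + 2))))² = (57 + 8)² = 65² = 4225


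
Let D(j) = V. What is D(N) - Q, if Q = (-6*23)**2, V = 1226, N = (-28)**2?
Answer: -17818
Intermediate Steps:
N = 784
D(j) = 1226
Q = 19044 (Q = (-138)**2 = 19044)
D(N) - Q = 1226 - 1*19044 = 1226 - 19044 = -17818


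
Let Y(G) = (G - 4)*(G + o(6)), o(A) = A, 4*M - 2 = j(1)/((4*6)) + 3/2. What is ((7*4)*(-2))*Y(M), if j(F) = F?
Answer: 1383473/1152 ≈ 1200.9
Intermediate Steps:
M = 85/96 (M = 1/2 + (1/(4*6) + 3/2)/4 = 1/2 + (1/24 + 3*(1/2))/4 = 1/2 + (1*(1/24) + 3/2)/4 = 1/2 + (1/24 + 3/2)/4 = 1/2 + (1/4)*(37/24) = 1/2 + 37/96 = 85/96 ≈ 0.88542)
Y(G) = (-4 + G)*(6 + G) (Y(G) = (G - 4)*(G + 6) = (-4 + G)*(6 + G))
((7*4)*(-2))*Y(M) = ((7*4)*(-2))*(-24 + (85/96)**2 + 2*(85/96)) = (28*(-2))*(-24 + 7225/9216 + 85/48) = -56*(-197639/9216) = 1383473/1152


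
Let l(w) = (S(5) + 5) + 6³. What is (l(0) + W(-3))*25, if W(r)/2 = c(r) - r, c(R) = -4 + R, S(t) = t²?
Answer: 5950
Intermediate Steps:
W(r) = -8 (W(r) = 2*((-4 + r) - r) = 2*(-4) = -8)
l(w) = 246 (l(w) = (5² + 5) + 6³ = (25 + 5) + 216 = 30 + 216 = 246)
(l(0) + W(-3))*25 = (246 - 8)*25 = 238*25 = 5950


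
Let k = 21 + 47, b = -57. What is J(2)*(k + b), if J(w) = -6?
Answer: -66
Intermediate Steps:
k = 68
J(2)*(k + b) = -6*(68 - 57) = -6*11 = -66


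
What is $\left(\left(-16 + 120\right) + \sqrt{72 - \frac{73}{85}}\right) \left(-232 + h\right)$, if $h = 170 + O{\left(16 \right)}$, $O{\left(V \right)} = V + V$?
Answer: $-3120 - \frac{6 \sqrt{513995}}{17} \approx -3373.0$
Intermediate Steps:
$O{\left(V \right)} = 2 V$
$h = 202$ ($h = 170 + 2 \cdot 16 = 170 + 32 = 202$)
$\left(\left(-16 + 120\right) + \sqrt{72 - \frac{73}{85}}\right) \left(-232 + h\right) = \left(\left(-16 + 120\right) + \sqrt{72 - \frac{73}{85}}\right) \left(-232 + 202\right) = \left(104 + \sqrt{72 - \frac{73}{85}}\right) \left(-30\right) = \left(104 + \sqrt{\frac{6047}{85}}\right) \left(-30\right) = \left(104 + \frac{\sqrt{513995}}{85}\right) \left(-30\right) = -3120 - \frac{6 \sqrt{513995}}{17}$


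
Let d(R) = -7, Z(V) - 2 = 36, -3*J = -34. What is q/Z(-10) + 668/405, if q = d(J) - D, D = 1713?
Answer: -335608/7695 ≈ -43.614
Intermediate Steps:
J = 34/3 (J = -⅓*(-34) = 34/3 ≈ 11.333)
Z(V) = 38 (Z(V) = 2 + 36 = 38)
q = -1720 (q = -7 - 1*1713 = -7 - 1713 = -1720)
q/Z(-10) + 668/405 = -1720/38 + 668/405 = -1720*1/38 + 668*(1/405) = -860/19 + 668/405 = -335608/7695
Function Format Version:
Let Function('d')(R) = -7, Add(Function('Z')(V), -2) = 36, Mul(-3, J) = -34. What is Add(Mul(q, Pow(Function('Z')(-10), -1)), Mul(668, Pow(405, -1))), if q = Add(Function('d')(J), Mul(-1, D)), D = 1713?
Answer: Rational(-335608, 7695) ≈ -43.614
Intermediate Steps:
J = Rational(34, 3) (J = Mul(Rational(-1, 3), -34) = Rational(34, 3) ≈ 11.333)
Function('Z')(V) = 38 (Function('Z')(V) = Add(2, 36) = 38)
q = -1720 (q = Add(-7, Mul(-1, 1713)) = Add(-7, -1713) = -1720)
Add(Mul(q, Pow(Function('Z')(-10), -1)), Mul(668, Pow(405, -1))) = Add(Mul(-1720, Pow(38, -1)), Mul(668, Pow(405, -1))) = Add(Mul(-1720, Rational(1, 38)), Mul(668, Rational(1, 405))) = Add(Rational(-860, 19), Rational(668, 405)) = Rational(-335608, 7695)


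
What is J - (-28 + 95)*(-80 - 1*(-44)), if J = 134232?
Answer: 136644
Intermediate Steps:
J - (-28 + 95)*(-80 - 1*(-44)) = 134232 - (-28 + 95)*(-80 - 1*(-44)) = 134232 - 67*(-80 + 44) = 134232 - 67*(-36) = 134232 - 1*(-2412) = 134232 + 2412 = 136644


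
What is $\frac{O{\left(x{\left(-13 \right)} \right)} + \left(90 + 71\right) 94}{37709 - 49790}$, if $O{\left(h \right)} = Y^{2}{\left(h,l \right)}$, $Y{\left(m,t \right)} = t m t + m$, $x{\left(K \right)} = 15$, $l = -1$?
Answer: $- \frac{16034}{12081} \approx -1.3272$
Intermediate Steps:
$Y{\left(m,t \right)} = m + m t^{2}$ ($Y{\left(m,t \right)} = m t t + m = m t^{2} + m = m + m t^{2}$)
$O{\left(h \right)} = 4 h^{2}$ ($O{\left(h \right)} = \left(h \left(1 + \left(-1\right)^{2}\right)\right)^{2} = \left(h \left(1 + 1\right)\right)^{2} = \left(h 2\right)^{2} = \left(2 h\right)^{2} = 4 h^{2}$)
$\frac{O{\left(x{\left(-13 \right)} \right)} + \left(90 + 71\right) 94}{37709 - 49790} = \frac{4 \cdot 15^{2} + \left(90 + 71\right) 94}{37709 - 49790} = \frac{4 \cdot 225 + 161 \cdot 94}{-12081} = \left(900 + 15134\right) \left(- \frac{1}{12081}\right) = 16034 \left(- \frac{1}{12081}\right) = - \frac{16034}{12081}$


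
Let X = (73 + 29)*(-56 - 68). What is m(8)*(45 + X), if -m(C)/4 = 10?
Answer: 504120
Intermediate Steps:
m(C) = -40 (m(C) = -4*10 = -40)
X = -12648 (X = 102*(-124) = -12648)
m(8)*(45 + X) = -40*(45 - 12648) = -40*(-12603) = 504120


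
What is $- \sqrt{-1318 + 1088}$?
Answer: $- i \sqrt{230} \approx - 15.166 i$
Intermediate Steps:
$- \sqrt{-1318 + 1088} = - \sqrt{-230} = - i \sqrt{230}$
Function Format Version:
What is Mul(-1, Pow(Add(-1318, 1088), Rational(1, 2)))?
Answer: Mul(-1, I, Pow(230, Rational(1, 2))) ≈ Mul(-15.166, I)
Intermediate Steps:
Mul(-1, Pow(Add(-1318, 1088), Rational(1, 2))) = Mul(-1, Pow(-230, Rational(1, 2))) = Mul(-1, Mul(I, Pow(230, Rational(1, 2)))) = Mul(-1, I, Pow(230, Rational(1, 2)))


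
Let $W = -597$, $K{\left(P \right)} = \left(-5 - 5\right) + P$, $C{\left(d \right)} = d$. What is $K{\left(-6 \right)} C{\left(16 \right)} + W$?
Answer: $-853$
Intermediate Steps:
$K{\left(P \right)} = -10 + P$
$K{\left(-6 \right)} C{\left(16 \right)} + W = \left(-10 - 6\right) 16 - 597 = \left(-16\right) 16 - 597 = -256 - 597 = -853$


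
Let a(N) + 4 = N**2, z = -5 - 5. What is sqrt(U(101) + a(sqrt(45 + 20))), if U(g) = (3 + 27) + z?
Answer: 9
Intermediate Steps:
z = -10
U(g) = 20 (U(g) = (3 + 27) - 10 = 30 - 10 = 20)
a(N) = -4 + N**2
sqrt(U(101) + a(sqrt(45 + 20))) = sqrt(20 + (-4 + (sqrt(45 + 20))**2)) = sqrt(20 + (-4 + (sqrt(65))**2)) = sqrt(20 + (-4 + 65)) = sqrt(20 + 61) = sqrt(81) = 9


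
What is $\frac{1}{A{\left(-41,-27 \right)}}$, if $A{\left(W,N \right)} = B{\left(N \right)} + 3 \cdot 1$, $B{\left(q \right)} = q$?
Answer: $- \frac{1}{24} \approx -0.041667$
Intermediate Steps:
$A{\left(W,N \right)} = 3 + N$ ($A{\left(W,N \right)} = N + 3 \cdot 1 = N + 3 = 3 + N$)
$\frac{1}{A{\left(-41,-27 \right)}} = \frac{1}{3 - 27} = \frac{1}{-24} = - \frac{1}{24}$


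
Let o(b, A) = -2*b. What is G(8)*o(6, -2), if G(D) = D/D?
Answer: -12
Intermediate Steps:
G(D) = 1
G(8)*o(6, -2) = 1*(-2*6) = 1*(-12) = -12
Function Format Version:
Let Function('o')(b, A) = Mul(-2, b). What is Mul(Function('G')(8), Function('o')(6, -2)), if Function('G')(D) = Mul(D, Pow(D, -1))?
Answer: -12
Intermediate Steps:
Function('G')(D) = 1
Mul(Function('G')(8), Function('o')(6, -2)) = Mul(1, Mul(-2, 6)) = Mul(1, -12) = -12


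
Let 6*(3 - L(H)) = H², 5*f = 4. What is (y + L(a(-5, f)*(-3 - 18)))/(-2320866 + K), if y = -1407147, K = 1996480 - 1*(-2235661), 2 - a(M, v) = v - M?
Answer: -70410267/95563750 ≈ -0.73679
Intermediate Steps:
f = ⅘ (f = (⅕)*4 = ⅘ ≈ 0.80000)
a(M, v) = 2 + M - v (a(M, v) = 2 - (v - M) = 2 + (M - v) = 2 + M - v)
K = 4232141 (K = 1996480 + 2235661 = 4232141)
L(H) = 3 - H²/6
(y + L(a(-5, f)*(-3 - 18)))/(-2320866 + K) = (-1407147 + (3 - (-3 - 18)²*(2 - 5 - 1*⅘)²/6))/(-2320866 + 4232141) = (-1407147 + (3 - 441*(2 - 5 - ⅘)²/6))/1911275 = (-1407147 + (3 - (-19/5*(-21))²/6))*(1/1911275) = (-1407147 + (3 - (399/5)²/6))*(1/1911275) = (-1407147 + (3 - ⅙*159201/25))*(1/1911275) = (-1407147 + (3 - 53067/50))*(1/1911275) = (-1407147 - 52917/50)*(1/1911275) = -70410267/50*1/1911275 = -70410267/95563750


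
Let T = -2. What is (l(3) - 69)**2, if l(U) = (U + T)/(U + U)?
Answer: 170569/36 ≈ 4738.0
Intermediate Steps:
l(U) = (-2 + U)/(2*U) (l(U) = (U - 2)/(U + U) = (-2 + U)/((2*U)) = (-2 + U)*(1/(2*U)) = (-2 + U)/(2*U))
(l(3) - 69)**2 = ((1/2)*(-2 + 3)/3 - 69)**2 = ((1/2)*(1/3)*1 - 69)**2 = (1/6 - 69)**2 = (-413/6)**2 = 170569/36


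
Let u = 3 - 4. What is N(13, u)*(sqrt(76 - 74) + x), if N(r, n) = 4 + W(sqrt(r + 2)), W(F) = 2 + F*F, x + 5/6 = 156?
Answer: 6517/2 + 21*sqrt(2) ≈ 3288.2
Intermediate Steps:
x = 931/6 (x = -5/6 + 156 = 931/6 ≈ 155.17)
u = -1
W(F) = 2 + F**2
N(r, n) = 8 + r (N(r, n) = 4 + (2 + (sqrt(r + 2))**2) = 4 + (2 + (sqrt(2 + r))**2) = 4 + (2 + (2 + r)) = 4 + (4 + r) = 8 + r)
N(13, u)*(sqrt(76 - 74) + x) = (8 + 13)*(sqrt(76 - 74) + 931/6) = 21*(sqrt(2) + 931/6) = 21*(931/6 + sqrt(2)) = 6517/2 + 21*sqrt(2)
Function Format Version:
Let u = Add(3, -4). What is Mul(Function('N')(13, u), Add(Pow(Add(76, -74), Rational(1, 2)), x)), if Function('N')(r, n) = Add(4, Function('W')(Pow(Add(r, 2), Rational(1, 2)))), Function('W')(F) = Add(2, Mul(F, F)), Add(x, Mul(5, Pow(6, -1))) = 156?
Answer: Add(Rational(6517, 2), Mul(21, Pow(2, Rational(1, 2)))) ≈ 3288.2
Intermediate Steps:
x = Rational(931, 6) (x = Add(Rational(-5, 6), 156) = Rational(931, 6) ≈ 155.17)
u = -1
Function('W')(F) = Add(2, Pow(F, 2))
Function('N')(r, n) = Add(8, r) (Function('N')(r, n) = Add(4, Add(2, Pow(Pow(Add(r, 2), Rational(1, 2)), 2))) = Add(4, Add(2, Pow(Pow(Add(2, r), Rational(1, 2)), 2))) = Add(4, Add(2, Add(2, r))) = Add(4, Add(4, r)) = Add(8, r))
Mul(Function('N')(13, u), Add(Pow(Add(76, -74), Rational(1, 2)), x)) = Mul(Add(8, 13), Add(Pow(Add(76, -74), Rational(1, 2)), Rational(931, 6))) = Mul(21, Add(Pow(2, Rational(1, 2)), Rational(931, 6))) = Mul(21, Add(Rational(931, 6), Pow(2, Rational(1, 2)))) = Add(Rational(6517, 2), Mul(21, Pow(2, Rational(1, 2))))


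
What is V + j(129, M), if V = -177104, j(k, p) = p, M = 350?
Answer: -176754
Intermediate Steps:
V + j(129, M) = -177104 + 350 = -176754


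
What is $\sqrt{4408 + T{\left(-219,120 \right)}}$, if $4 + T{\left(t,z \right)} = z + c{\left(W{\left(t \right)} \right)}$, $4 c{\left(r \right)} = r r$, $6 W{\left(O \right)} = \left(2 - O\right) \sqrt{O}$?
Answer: $\frac{i \sqrt{10044723}}{12} \approx 264.11 i$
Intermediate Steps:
$W{\left(O \right)} = \frac{\sqrt{O} \left(2 - O\right)}{6}$ ($W{\left(O \right)} = \frac{\left(2 - O\right) \sqrt{O}}{6} = \frac{\sqrt{O} \left(2 - O\right)}{6}$)
$c{\left(r \right)} = \frac{r^{2}}{4}$ ($c{\left(r \right)} = \frac{r r}{4} = \frac{r^{2}}{4}$)
$T{\left(t,z \right)} = -4 + z + \frac{t \left(2 - t\right)^{2}}{144}$ ($T{\left(t,z \right)} = -4 + \left(z + \frac{\left(\frac{\sqrt{t} \left(2 - t\right)}{6}\right)^{2}}{4}\right) = -4 + \left(z + \frac{\frac{1}{36} t \left(2 - t\right)^{2}}{4}\right) = -4 + \left(z + \frac{t \left(2 - t\right)^{2}}{144}\right) = -4 + z + \frac{t \left(2 - t\right)^{2}}{144}$)
$\sqrt{4408 + T{\left(-219,120 \right)}} = \sqrt{4408 + \left(-4 + 120 + \frac{1}{144} \left(-219\right) \left(-2 - 219\right)^{2}\right)} = \sqrt{4408 + \left(-4 + 120 + \frac{1}{144} \left(-219\right) \left(-221\right)^{2}\right)} = \sqrt{4408 + \left(-4 + 120 + \frac{1}{144} \left(-219\right) 48841\right)} = \sqrt{4408 - \frac{3559825}{48}} = \sqrt{- \frac{3348241}{48}} = \frac{i \sqrt{10044723}}{12}$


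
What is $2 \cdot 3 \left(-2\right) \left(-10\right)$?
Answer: $120$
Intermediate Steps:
$2 \cdot 3 \left(-2\right) \left(-10\right) = 2 \left(-6\right) \left(-10\right) = \left(-12\right) \left(-10\right) = 120$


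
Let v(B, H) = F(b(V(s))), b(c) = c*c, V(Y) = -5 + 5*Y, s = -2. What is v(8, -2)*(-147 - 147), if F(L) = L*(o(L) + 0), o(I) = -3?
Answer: 198450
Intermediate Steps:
b(c) = c**2
F(L) = -3*L (F(L) = L*(-3 + 0) = L*(-3) = -3*L)
v(B, H) = -675 (v(B, H) = -3*(-5 + 5*(-2))**2 = -3*(-5 - 10)**2 = -3*(-15)**2 = -3*225 = -675)
v(8, -2)*(-147 - 147) = -675*(-147 - 147) = -675*(-294) = 198450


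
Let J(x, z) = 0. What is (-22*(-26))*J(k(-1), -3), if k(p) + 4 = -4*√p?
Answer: 0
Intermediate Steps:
k(p) = -4 - 4*√p
(-22*(-26))*J(k(-1), -3) = -22*(-26)*0 = 572*0 = 0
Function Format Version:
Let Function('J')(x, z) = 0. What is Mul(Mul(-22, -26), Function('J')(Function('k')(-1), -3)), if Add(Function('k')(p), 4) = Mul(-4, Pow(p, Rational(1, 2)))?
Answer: 0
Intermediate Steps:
Function('k')(p) = Add(-4, Mul(-4, Pow(p, Rational(1, 2))))
Mul(Mul(-22, -26), Function('J')(Function('k')(-1), -3)) = Mul(Mul(-22, -26), 0) = Mul(572, 0) = 0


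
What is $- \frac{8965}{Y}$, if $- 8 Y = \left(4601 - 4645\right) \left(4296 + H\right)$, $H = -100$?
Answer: $- \frac{815}{2098} \approx -0.38847$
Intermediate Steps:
$Y = 23078$ ($Y = - \frac{\left(4601 - 4645\right) \left(4296 - 100\right)}{8} = - \frac{\left(-44\right) 4196}{8} = \left(- \frac{1}{8}\right) \left(-184624\right) = 23078$)
$- \frac{8965}{Y} = - \frac{8965}{23078} = \left(-8965\right) \frac{1}{23078} = - \frac{815}{2098}$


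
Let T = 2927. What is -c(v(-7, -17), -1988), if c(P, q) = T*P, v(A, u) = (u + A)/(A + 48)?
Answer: 70248/41 ≈ 1713.4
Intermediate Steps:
v(A, u) = (A + u)/(48 + A)
c(P, q) = 2927*P
-c(v(-7, -17), -1988) = -2927*(-7 - 17)/(48 - 7) = -2927*-24/41 = -2927*(1/41)*(-24) = -2927*(-24)/41 = -1*(-70248/41) = 70248/41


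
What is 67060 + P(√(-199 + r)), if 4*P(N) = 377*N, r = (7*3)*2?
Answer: 67060 + 377*I*√157/4 ≈ 67060.0 + 1180.9*I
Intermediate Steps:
r = 42 (r = 21*2 = 42)
P(N) = 377*N/4 (P(N) = (377*N)/4 = 377*N/4)
67060 + P(√(-199 + r)) = 67060 + 377*√(-199 + 42)/4 = 67060 + 377*√(-157)/4 = 67060 + 377*(I*√157)/4 = 67060 + 377*I*√157/4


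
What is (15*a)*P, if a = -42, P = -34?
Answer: 21420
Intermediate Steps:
(15*a)*P = (15*(-42))*(-34) = -630*(-34) = 21420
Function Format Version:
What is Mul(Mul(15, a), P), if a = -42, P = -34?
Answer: 21420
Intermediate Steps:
Mul(Mul(15, a), P) = Mul(Mul(15, -42), -34) = Mul(-630, -34) = 21420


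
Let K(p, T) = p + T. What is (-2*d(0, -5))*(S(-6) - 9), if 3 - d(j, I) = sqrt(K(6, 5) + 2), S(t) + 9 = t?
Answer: 144 - 48*sqrt(13) ≈ -29.066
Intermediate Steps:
S(t) = -9 + t
K(p, T) = T + p
d(j, I) = 3 - sqrt(13) (d(j, I) = 3 - sqrt((5 + 6) + 2) = 3 - sqrt(11 + 2) = 3 - sqrt(13))
(-2*d(0, -5))*(S(-6) - 9) = (-2*(3 - sqrt(13)))*((-9 - 6) - 9) = (-6 + 2*sqrt(13))*(-15 - 9) = (-6 + 2*sqrt(13))*(-24) = 144 - 48*sqrt(13)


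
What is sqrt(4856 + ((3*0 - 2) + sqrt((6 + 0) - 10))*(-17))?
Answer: sqrt(4890 - 34*I) ≈ 69.929 - 0.2431*I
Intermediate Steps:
sqrt(4856 + ((3*0 - 2) + sqrt((6 + 0) - 10))*(-17)) = sqrt(4856 + ((0 - 2) + sqrt(6 - 10))*(-17)) = sqrt(4856 + (-2 + sqrt(-4))*(-17)) = sqrt(4856 + (-2 + 2*I)*(-17)) = sqrt(4856 + (34 - 34*I)) = sqrt(4890 - 34*I)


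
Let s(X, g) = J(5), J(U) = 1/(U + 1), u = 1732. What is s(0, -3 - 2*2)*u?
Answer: 866/3 ≈ 288.67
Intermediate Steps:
J(U) = 1/(1 + U)
s(X, g) = ⅙ (s(X, g) = 1/(1 + 5) = 1/6 = ⅙)
s(0, -3 - 2*2)*u = (⅙)*1732 = 866/3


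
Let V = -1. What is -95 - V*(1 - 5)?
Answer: -99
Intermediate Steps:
-95 - V*(1 - 5) = -95 - (-1)*(1 - 5) = -95 - (-1)*(-4) = -95 - 1*4 = -95 - 4 = -99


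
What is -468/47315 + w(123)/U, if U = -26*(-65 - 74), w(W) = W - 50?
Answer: 1762643/170996410 ≈ 0.010308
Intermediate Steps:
w(W) = -50 + W
U = 3614 (U = -26*(-139) = 3614)
-468/47315 + w(123)/U = -468/47315 + (-50 + 123)/3614 = -468*1/47315 + 73*(1/3614) = -468/47315 + 73/3614 = 1762643/170996410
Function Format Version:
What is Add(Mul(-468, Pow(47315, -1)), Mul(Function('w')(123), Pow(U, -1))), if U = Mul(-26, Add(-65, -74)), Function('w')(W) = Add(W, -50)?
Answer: Rational(1762643, 170996410) ≈ 0.010308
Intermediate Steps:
Function('w')(W) = Add(-50, W)
U = 3614 (U = Mul(-26, -139) = 3614)
Add(Mul(-468, Pow(47315, -1)), Mul(Function('w')(123), Pow(U, -1))) = Add(Mul(-468, Pow(47315, -1)), Mul(Add(-50, 123), Pow(3614, -1))) = Add(Mul(-468, Rational(1, 47315)), Mul(73, Rational(1, 3614))) = Add(Rational(-468, 47315), Rational(73, 3614)) = Rational(1762643, 170996410)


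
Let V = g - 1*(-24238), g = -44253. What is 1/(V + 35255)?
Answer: 1/15240 ≈ 6.5617e-5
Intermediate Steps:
V = -20015 (V = -44253 - 1*(-24238) = -44253 + 24238 = -20015)
1/(V + 35255) = 1/(-20015 + 35255) = 1/15240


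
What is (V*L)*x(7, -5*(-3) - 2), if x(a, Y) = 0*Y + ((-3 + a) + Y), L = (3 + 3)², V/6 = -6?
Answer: -22032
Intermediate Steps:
V = -36 (V = 6*(-6) = -36)
L = 36 (L = 6² = 36)
x(a, Y) = -3 + Y + a (x(a, Y) = 0 + (-3 + Y + a) = -3 + Y + a)
(V*L)*x(7, -5*(-3) - 2) = (-36*36)*(-3 + (-5*(-3) - 2) + 7) = -1296*(-3 + (15 - 2) + 7) = -1296*(-3 + 13 + 7) = -1296*17 = -22032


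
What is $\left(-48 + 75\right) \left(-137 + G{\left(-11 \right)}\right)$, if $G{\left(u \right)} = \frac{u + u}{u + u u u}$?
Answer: $- \frac{225612}{61} \approx -3698.6$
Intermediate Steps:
$G{\left(u \right)} = \frac{2 u}{u + u^{3}}$ ($G{\left(u \right)} = \frac{2 u}{u + u^{2} u} = \frac{2 u}{u + u^{3}}$)
$\left(-48 + 75\right) \left(-137 + G{\left(-11 \right)}\right) = \left(-48 + 75\right) \left(-137 + \frac{2}{1 + \left(-11\right)^{2}}\right) = 27 \left(-137 + \frac{2}{1 + 121}\right) = 27 \left(-137 + \frac{2}{122}\right) = 27 \left(-137 + 2 \cdot \frac{1}{122}\right) = 27 \left(-137 + \frac{1}{61}\right) = 27 \left(- \frac{8356}{61}\right) = - \frac{225612}{61}$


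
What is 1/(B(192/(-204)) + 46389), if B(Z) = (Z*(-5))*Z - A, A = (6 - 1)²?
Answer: 289/13397916 ≈ 2.1571e-5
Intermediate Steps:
A = 25 (A = 5² = 25)
B(Z) = -25 - 5*Z² (B(Z) = (Z*(-5))*Z - 1*25 = (-5*Z)*Z - 25 = -5*Z² - 25 = -25 - 5*Z²)
1/(B(192/(-204)) + 46389) = 1/((-25 - 5*(192/(-204))²) + 46389) = 1/((-25 - 5*(192*(-1/204))²) + 46389) = 1/((-25 - 5*(-16/17)²) + 46389) = 1/((-25 - 5*256/289) + 46389) = 1/((-25 - 1280/289) + 46389) = 1/(-8505/289 + 46389) = 1/(13397916/289) = 289/13397916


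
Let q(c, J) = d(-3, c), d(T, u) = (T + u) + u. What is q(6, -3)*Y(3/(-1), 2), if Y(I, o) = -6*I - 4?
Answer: 126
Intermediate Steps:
d(T, u) = T + 2*u
q(c, J) = -3 + 2*c
Y(I, o) = -4 - 6*I
q(6, -3)*Y(3/(-1), 2) = (-3 + 2*6)*(-4 - 18/(-1)) = (-3 + 12)*(-4 - 18*(-1)) = 9*(-4 - 6*(-3)) = 9*(-4 + 18) = 9*14 = 126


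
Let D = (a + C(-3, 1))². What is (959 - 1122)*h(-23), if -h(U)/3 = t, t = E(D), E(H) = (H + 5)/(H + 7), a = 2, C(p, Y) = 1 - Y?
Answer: 4401/11 ≈ 400.09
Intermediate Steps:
D = 4 (D = (2 + (1 - 1*1))² = (2 + (1 - 1))² = (2 + 0)² = 2² = 4)
E(H) = (5 + H)/(7 + H)
t = 9/11 (t = (5 + 4)/(7 + 4) = 9/11 ≈ 0.81818)
h(U) = -27/11 (h(U) = -3*9/11 = -27/11)
(959 - 1122)*h(-23) = (959 - 1122)*(-27/11) = -163*(-27/11) = 4401/11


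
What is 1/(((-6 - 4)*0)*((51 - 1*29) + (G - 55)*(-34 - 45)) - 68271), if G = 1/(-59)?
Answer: -1/68271 ≈ -1.4648e-5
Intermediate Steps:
G = -1/59 ≈ -0.016949
1/(((-6 - 4)*0)*((51 - 1*29) + (G - 55)*(-34 - 45)) - 68271) = 1/(((-6 - 4)*0)*((51 - 1*29) + (-1/59 - 55)*(-34 - 45)) - 68271) = 1/((-10*0)*((51 - 29) - 3246/59*(-79)) - 68271) = 1/(0*(22 + 256434/59) - 68271) = 1/(0*(257732/59) - 68271) = 1/(0 - 68271) = 1/(-68271) = -1/68271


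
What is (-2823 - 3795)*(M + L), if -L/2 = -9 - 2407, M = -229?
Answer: -30462654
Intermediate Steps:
L = 4832 (L = -2*(-9 - 2407) = -2*(-2416) = 4832)
(-2823 - 3795)*(M + L) = (-2823 - 3795)*(-229 + 4832) = -6618*4603 = -30462654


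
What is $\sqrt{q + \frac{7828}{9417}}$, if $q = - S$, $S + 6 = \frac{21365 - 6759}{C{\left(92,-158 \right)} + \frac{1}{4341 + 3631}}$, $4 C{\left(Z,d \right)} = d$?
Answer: $\frac{\sqrt{3311591515413246021954}}{2965347381} \approx 19.406$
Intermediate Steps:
$C{\left(Z,d \right)} = \frac{d}{4}$
$S = - \frac{118328390}{314893}$ ($S = -6 + \frac{21365 - 6759}{\frac{1}{4} \left(-158\right) + \frac{1}{4341 + 3631}} = -6 + \frac{14606}{- \frac{79}{2} + \frac{1}{7972}} = -6 + \frac{14606}{- \frac{314893}{7972}} = -6 + 14606 \left(- \frac{7972}{314893}\right) = -6 - \frac{116439032}{314893} = - \frac{118328390}{314893} \approx -375.77$)
$q = \frac{118328390}{314893}$ ($q = \left(-1\right) \left(- \frac{118328390}{314893}\right) = \frac{118328390}{314893} \approx 375.77$)
$\sqrt{q + \frac{7828}{9417}} = \sqrt{\frac{118328390}{314893} + \frac{7828}{9417}} = \sqrt{\frac{1116763431034}{2965347381}} = \frac{\sqrt{3311591515413246021954}}{2965347381}$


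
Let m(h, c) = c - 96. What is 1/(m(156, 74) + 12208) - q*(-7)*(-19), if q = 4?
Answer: -6482951/12186 ≈ -532.00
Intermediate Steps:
m(h, c) = -96 + c
1/(m(156, 74) + 12208) - q*(-7)*(-19) = 1/((-96 + 74) + 12208) - 4*(-7)*(-19) = 1/(-22 + 12208) - (-28)*(-19) = 1/12186 - 1*532 = 1/12186 - 532 = -6482951/12186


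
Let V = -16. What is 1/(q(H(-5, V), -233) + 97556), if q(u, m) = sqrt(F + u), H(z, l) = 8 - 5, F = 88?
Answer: 97556/9517173045 - sqrt(91)/9517173045 ≈ 1.0250e-5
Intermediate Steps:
H(z, l) = 3
q(u, m) = sqrt(88 + u)
1/(q(H(-5, V), -233) + 97556) = 1/(sqrt(88 + 3) + 97556) = 1/(sqrt(91) + 97556) = 1/(97556 + sqrt(91))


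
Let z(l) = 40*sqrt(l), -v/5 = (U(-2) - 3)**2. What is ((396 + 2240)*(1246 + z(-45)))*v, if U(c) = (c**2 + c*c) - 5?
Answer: 0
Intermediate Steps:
U(c) = -5 + 2*c**2 (U(c) = (c**2 + c**2) - 5 = 2*c**2 - 5 = -5 + 2*c**2)
v = 0 (v = -5*((-5 + 2*(-2)**2) - 3)**2 = -5*((-5 + 2*4) - 3)**2 = -5*((-5 + 8) - 3)**2 = -5*(3 - 3)**2 = -5*0**2 = -5*0 = 0)
((396 + 2240)*(1246 + z(-45)))*v = ((396 + 2240)*(1246 + 40*sqrt(-45)))*0 = (2636*(1246 + 40*(3*I*sqrt(5))))*0 = (2636*(1246 + 120*I*sqrt(5)))*0 = (3284456 + 316320*I*sqrt(5))*0 = 0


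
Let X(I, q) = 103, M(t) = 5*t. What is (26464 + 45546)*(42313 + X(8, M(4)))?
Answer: 3054376160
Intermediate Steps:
(26464 + 45546)*(42313 + X(8, M(4))) = (26464 + 45546)*(42313 + 103) = 72010*42416 = 3054376160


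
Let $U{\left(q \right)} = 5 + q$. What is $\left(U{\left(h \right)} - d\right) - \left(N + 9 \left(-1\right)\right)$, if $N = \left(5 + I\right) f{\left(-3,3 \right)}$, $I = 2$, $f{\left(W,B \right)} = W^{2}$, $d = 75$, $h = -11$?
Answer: $-135$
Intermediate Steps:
$N = 63$ ($N = \left(5 + 2\right) \left(-3\right)^{2} = 7 \cdot 9 = 63$)
$\left(U{\left(h \right)} - d\right) - \left(N + 9 \left(-1\right)\right) = \left(\left(5 - 11\right) - 75\right) - \left(63 + 9 \left(-1\right)\right) = \left(-6 - 75\right) - \left(63 - 9\right) = -81 - 54 = -135$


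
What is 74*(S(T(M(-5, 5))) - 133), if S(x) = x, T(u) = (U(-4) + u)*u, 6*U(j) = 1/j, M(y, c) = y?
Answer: -95719/12 ≈ -7976.6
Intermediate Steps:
U(j) = 1/(6*j)
T(u) = u*(-1/24 + u) (T(u) = ((⅙)/(-4) + u)*u = ((⅙)*(-¼) + u)*u = (-1/24 + u)*u = u*(-1/24 + u))
74*(S(T(M(-5, 5))) - 133) = 74*(-5*(-1/24 - 5) - 133) = 74*(-5*(-121/24) - 133) = 74*(605/24 - 133) = 74*(-2587/24) = -95719/12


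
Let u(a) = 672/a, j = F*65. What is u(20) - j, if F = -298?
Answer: 97018/5 ≈ 19404.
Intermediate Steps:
j = -19370 (j = -298*65 = -19370)
u(20) - j = 672/20 - 1*(-19370) = 672*(1/20) + 19370 = 168/5 + 19370 = 97018/5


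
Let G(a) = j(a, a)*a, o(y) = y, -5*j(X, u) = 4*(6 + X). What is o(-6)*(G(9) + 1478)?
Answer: -8220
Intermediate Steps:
j(X, u) = -24/5 - 4*X/5 (j(X, u) = -4*(6 + X)/5 = -(24 + 4*X)/5 = -24/5 - 4*X/5)
G(a) = a*(-24/5 - 4*a/5) (G(a) = (-24/5 - 4*a/5)*a = a*(-24/5 - 4*a/5))
o(-6)*(G(9) + 1478) = -6*(-⅘*9*(6 + 9) + 1478) = -6*(-⅘*9*15 + 1478) = -6*(-108 + 1478) = -6*1370 = -8220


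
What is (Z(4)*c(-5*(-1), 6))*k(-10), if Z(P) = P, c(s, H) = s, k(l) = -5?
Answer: -100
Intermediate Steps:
(Z(4)*c(-5*(-1), 6))*k(-10) = (4*(-5*(-1)))*(-5) = (4*5)*(-5) = 20*(-5) = -100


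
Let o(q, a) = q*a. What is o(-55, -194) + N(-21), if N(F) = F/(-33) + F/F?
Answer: 117388/11 ≈ 10672.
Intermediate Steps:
o(q, a) = a*q
N(F) = 1 - F/33 (N(F) = F*(-1/33) + 1 = -F/33 + 1 = 1 - F/33)
o(-55, -194) + N(-21) = -194*(-55) + (1 - 1/33*(-21)) = 10670 + (1 + 7/11) = 10670 + 18/11 = 117388/11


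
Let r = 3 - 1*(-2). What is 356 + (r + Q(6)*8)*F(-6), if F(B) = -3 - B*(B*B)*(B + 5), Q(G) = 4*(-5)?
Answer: 34301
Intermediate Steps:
Q(G) = -20
F(B) = -3 - B³*(5 + B) (F(B) = -3 - B*B²*(5 + B) = -3 - B³*(5 + B))
r = 5 (r = 3 + 2 = 5)
356 + (r + Q(6)*8)*F(-6) = 356 + (5 - 20*8)*(-3 - 1*(-6)⁴ - 5*(-6)³) = 356 + (5 - 160)*(-3 - 1*1296 - 5*(-216)) = 356 - 155*(-3 - 1296 + 1080) = 356 - 155*(-219) = 356 + 33945 = 34301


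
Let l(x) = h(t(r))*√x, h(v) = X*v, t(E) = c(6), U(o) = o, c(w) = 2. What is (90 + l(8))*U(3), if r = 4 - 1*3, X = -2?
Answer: 270 - 24*√2 ≈ 236.06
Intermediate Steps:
r = 1 (r = 4 - 3 = 1)
t(E) = 2
h(v) = -2*v
l(x) = -4*√x (l(x) = (-2*2)*√x = -4*√x)
(90 + l(8))*U(3) = (90 - 8*√2)*3 = 270 - 24*√2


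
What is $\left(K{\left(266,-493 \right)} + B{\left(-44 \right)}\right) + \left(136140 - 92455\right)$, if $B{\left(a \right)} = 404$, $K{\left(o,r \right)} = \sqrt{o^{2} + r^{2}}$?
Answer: $44089 + \sqrt{313805} \approx 44649.0$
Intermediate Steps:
$\left(K{\left(266,-493 \right)} + B{\left(-44 \right)}\right) + \left(136140 - 92455\right) = \left(\sqrt{266^{2} + \left(-493\right)^{2}} + 404\right) + \left(136140 - 92455\right) = \left(\sqrt{70756 + 243049} + 404\right) + 43685 = \left(\sqrt{313805} + 404\right) + 43685 = \left(404 + \sqrt{313805}\right) + 43685 = 44089 + \sqrt{313805}$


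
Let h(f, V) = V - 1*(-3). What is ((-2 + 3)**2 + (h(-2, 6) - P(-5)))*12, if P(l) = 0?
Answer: 120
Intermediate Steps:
h(f, V) = 3 + V (h(f, V) = V + 3 = 3 + V)
((-2 + 3)**2 + (h(-2, 6) - P(-5)))*12 = ((-2 + 3)**2 + ((3 + 6) - 1*0))*12 = (1**2 + (9 + 0))*12 = (1 + 9)*12 = 10*12 = 120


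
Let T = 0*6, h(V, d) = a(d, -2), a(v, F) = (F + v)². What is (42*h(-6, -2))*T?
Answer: 0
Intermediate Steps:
h(V, d) = (-2 + d)²
T = 0
(42*h(-6, -2))*T = (42*(-2 - 2)²)*0 = (42*(-4)²)*0 = (42*16)*0 = 672*0 = 0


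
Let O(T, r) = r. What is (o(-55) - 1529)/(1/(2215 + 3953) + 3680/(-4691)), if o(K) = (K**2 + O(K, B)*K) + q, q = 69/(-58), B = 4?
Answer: -1069678766316/658112921 ≈ -1625.4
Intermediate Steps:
q = -69/58 (q = 69*(-1/58) = -69/58 ≈ -1.1897)
o(K) = -69/58 + K**2 + 4*K (o(K) = (K**2 + 4*K) - 69/58 = -69/58 + K**2 + 4*K)
(o(-55) - 1529)/(1/(2215 + 3953) + 3680/(-4691)) = ((-69/58 + (-55)**2 + 4*(-55)) - 1529)/(1/(2215 + 3953) + 3680/(-4691)) = ((-69/58 + 3025 - 220) - 1529)/(1/6168 + 3680*(-1/4691)) = (162621/58 - 1529)/(1/6168 - 3680/4691) = 73939/(58*(-22693549/28934088)) = (73939/58)*(-28934088/22693549) = -1069678766316/658112921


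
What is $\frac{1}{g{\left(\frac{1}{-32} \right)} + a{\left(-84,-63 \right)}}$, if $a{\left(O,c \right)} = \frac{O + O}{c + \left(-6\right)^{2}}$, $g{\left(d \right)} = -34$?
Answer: $- \frac{9}{250} \approx -0.036$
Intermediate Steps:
$a{\left(O,c \right)} = \frac{2 O}{36 + c}$ ($a{\left(O,c \right)} = \frac{2 O}{c + 36} = \frac{2 O}{36 + c}$)
$\frac{1}{g{\left(\frac{1}{-32} \right)} + a{\left(-84,-63 \right)}} = \frac{1}{-34 + 2 \left(-84\right) \frac{1}{36 - 63}} = \frac{1}{-34 + 2 \left(-84\right) \frac{1}{-27}} = \frac{1}{-34 + 2 \left(-84\right) \left(- \frac{1}{27}\right)} = \frac{1}{-34 + \frac{56}{9}} = \frac{1}{- \frac{250}{9}} = - \frac{9}{250}$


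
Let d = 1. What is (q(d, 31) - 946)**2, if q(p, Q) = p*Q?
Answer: 837225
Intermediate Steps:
q(p, Q) = Q*p
(q(d, 31) - 946)**2 = (31*1 - 946)**2 = (31 - 946)**2 = (-915)**2 = 837225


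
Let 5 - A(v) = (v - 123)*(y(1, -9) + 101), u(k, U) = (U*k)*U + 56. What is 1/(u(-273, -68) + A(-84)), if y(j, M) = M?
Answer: -1/1243247 ≈ -8.0435e-7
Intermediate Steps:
u(k, U) = 56 + k*U² (u(k, U) = k*U² + 56 = 56 + k*U²)
A(v) = 11321 - 92*v (A(v) = 5 - (v - 123)*(-9 + 101) = 5 - (-123 + v)*92 = 5 - (-11316 + 92*v) = 5 + (11316 - 92*v) = 11321 - 92*v)
1/(u(-273, -68) + A(-84)) = 1/((56 - 273*(-68)²) + (11321 - 92*(-84))) = 1/((56 - 273*4624) + (11321 + 7728)) = 1/((56 - 1262352) + 19049) = 1/(-1262296 + 19049) = 1/(-1243247) = -1/1243247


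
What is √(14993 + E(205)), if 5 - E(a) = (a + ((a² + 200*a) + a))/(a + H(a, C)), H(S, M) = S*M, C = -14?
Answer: 3*√282217/13 ≈ 122.59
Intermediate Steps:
H(S, M) = M*S
E(a) = 5 + (a² + 202*a)/(13*a) (E(a) = 5 - (a + ((a² + 200*a) + a))/(a - 14*a) = 5 - (a + (a² + 201*a))/((-13*a)) = 5 - (a² + 202*a)*(-1/(13*a)) = 5 - (-1)*(a² + 202*a)/(13*a) = 5 + (a² + 202*a)/(13*a))
√(14993 + E(205)) = √(14993 + (267/13 + (1/13)*205)) = √(14993 + (267/13 + 205/13)) = √(14993 + 472/13) = √(195381/13) = 3*√282217/13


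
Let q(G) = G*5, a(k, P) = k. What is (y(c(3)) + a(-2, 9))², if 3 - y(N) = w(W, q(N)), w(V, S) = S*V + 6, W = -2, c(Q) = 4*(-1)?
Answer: 2025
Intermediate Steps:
c(Q) = -4
q(G) = 5*G
w(V, S) = 6 + S*V
y(N) = -3 + 10*N (y(N) = 3 - (6 + (5*N)*(-2)) = 3 - (6 - 10*N) = 3 + (-6 + 10*N) = -3 + 10*N)
(y(c(3)) + a(-2, 9))² = ((-3 + 10*(-4)) - 2)² = ((-3 - 40) - 2)² = (-43 - 2)² = (-45)² = 2025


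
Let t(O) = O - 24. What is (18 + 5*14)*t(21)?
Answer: -264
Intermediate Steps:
t(O) = -24 + O
(18 + 5*14)*t(21) = (18 + 5*14)*(-24 + 21) = (18 + 70)*(-3) = 88*(-3) = -264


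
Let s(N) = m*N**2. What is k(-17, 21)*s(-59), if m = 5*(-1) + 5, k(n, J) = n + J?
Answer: 0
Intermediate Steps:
k(n, J) = J + n
m = 0 (m = -5 + 5 = 0)
s(N) = 0 (s(N) = 0*N**2 = 0)
k(-17, 21)*s(-59) = (21 - 17)*0 = 4*0 = 0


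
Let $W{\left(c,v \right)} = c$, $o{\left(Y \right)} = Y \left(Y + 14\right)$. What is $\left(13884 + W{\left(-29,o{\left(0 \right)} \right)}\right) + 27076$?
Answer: $40931$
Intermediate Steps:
$o{\left(Y \right)} = Y \left(14 + Y\right)$
$\left(13884 + W{\left(-29,o{\left(0 \right)} \right)}\right) + 27076 = \left(13884 - 29\right) + 27076 = 13855 + 27076 = 40931$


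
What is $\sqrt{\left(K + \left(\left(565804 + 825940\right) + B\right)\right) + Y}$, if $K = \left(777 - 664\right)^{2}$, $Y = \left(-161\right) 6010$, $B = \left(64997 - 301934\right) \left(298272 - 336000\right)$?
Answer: $11 \sqrt{73880959} \approx 94550.0$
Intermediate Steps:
$B = 8939159136$ ($B = \left(-236937\right) \left(-37728\right) = 8939159136$)
$Y = -967610$
$K = 12769$ ($K = 113^{2} = 12769$)
$\sqrt{\left(K + \left(\left(565804 + 825940\right) + B\right)\right) + Y} = \sqrt{\left(12769 + \left(\left(565804 + 825940\right) + 8939159136\right)\right) - 967610} = \sqrt{\left(12769 + \left(1391744 + 8939159136\right)\right) - 967610} = \sqrt{\left(12769 + 8940550880\right) - 967610} = \sqrt{8940563649 - 967610} = \sqrt{8939596039} = 11 \sqrt{73880959}$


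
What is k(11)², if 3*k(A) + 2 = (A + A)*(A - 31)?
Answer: 195364/9 ≈ 21707.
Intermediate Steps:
k(A) = -⅔ + 2*A*(-31 + A)/3 (k(A) = -⅔ + ((A + A)*(A - 31))/3 = -⅔ + ((2*A)*(-31 + A))/3 = -⅔ + (2*A*(-31 + A))/3 = -⅔ + 2*A*(-31 + A)/3)
k(11)² = (-⅔ - 62/3*11 + (⅔)*11²)² = (-⅔ - 682/3 + (⅔)*121)² = (-⅔ - 682/3 + 242/3)² = (-442/3)² = 195364/9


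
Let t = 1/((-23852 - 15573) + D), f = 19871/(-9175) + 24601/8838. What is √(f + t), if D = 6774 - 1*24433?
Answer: √408525953585045112787/25715913870 ≈ 0.78597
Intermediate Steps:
D = -17659 (D = 6774 - 24433 = -17659)
f = 50094277/81088650 (f = 19871*(-1/9175) + 24601*(1/8838) = -19871/9175 + 24601/8838 = 50094277/81088650 ≈ 0.61777)
t = -1/57084 (t = 1/((-23852 - 15573) - 17659) = 1/(-39425 - 17659) = 1/(-57084) = -1/57084 ≈ -1.7518e-5)
√(f + t) = √(50094277/81088650 - 1/57084) = √(476583436603/771477416100) = √408525953585045112787/25715913870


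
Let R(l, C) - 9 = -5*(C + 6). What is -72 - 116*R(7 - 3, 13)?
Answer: 9904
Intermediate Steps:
R(l, C) = -21 - 5*C (R(l, C) = 9 - 5*(C + 6) = 9 - 5*(6 + C) = 9 + (-30 - 5*C) = -21 - 5*C)
-72 - 116*R(7 - 3, 13) = -72 - 116*(-21 - 5*13) = -72 - 116*(-21 - 65) = -72 - 116*(-86) = -72 + 9976 = 9904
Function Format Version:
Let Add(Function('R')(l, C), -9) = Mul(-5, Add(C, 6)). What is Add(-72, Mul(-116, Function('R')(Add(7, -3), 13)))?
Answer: 9904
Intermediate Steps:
Function('R')(l, C) = Add(-21, Mul(-5, C)) (Function('R')(l, C) = Add(9, Mul(-5, Add(C, 6))) = Add(9, Mul(-5, Add(6, C))) = Add(9, Add(-30, Mul(-5, C))) = Add(-21, Mul(-5, C)))
Add(-72, Mul(-116, Function('R')(Add(7, -3), 13))) = Add(-72, Mul(-116, Add(-21, Mul(-5, 13)))) = Add(-72, Mul(-116, Add(-21, -65))) = Add(-72, Mul(-116, -86)) = Add(-72, 9976) = 9904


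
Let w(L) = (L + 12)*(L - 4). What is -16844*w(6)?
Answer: -606384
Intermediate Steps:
w(L) = (-4 + L)*(12 + L) (w(L) = (12 + L)*(-4 + L) = (-4 + L)*(12 + L))
-16844*w(6) = -16844*(-48 + 6² + 8*6) = -16844*(-48 + 36 + 48) = -16844*36 = -606384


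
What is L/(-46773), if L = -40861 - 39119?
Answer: 26660/15591 ≈ 1.7100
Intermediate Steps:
L = -79980
L/(-46773) = -79980/(-46773) = -79980*(-1/46773) = 26660/15591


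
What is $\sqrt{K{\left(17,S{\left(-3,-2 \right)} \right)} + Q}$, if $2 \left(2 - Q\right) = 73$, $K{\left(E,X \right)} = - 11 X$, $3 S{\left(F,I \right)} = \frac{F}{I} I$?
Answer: $\frac{i \sqrt{94}}{2} \approx 4.8477 i$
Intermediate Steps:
$S{\left(F,I \right)} = \frac{F}{3}$ ($S{\left(F,I \right)} = \frac{\frac{F}{I} I}{3} = \frac{F}{3}$)
$Q = - \frac{69}{2}$ ($Q = 2 - \frac{73}{2} = - \frac{69}{2} \approx -34.5$)
$\sqrt{K{\left(17,S{\left(-3,-2 \right)} \right)} + Q} = \sqrt{- 11 \cdot \frac{1}{3} \left(-3\right) - \frac{69}{2}} = \sqrt{\left(-11\right) \left(-1\right) - \frac{69}{2}} = \sqrt{11 - \frac{69}{2}} = \sqrt{- \frac{47}{2}} = \frac{i \sqrt{94}}{2}$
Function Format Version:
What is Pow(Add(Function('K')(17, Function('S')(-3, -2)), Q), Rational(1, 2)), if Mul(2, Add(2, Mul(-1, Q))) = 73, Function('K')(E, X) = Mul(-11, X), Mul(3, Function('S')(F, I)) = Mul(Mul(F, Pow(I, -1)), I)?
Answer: Mul(Rational(1, 2), I, Pow(94, Rational(1, 2))) ≈ Mul(4.8477, I)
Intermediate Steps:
Function('S')(F, I) = Mul(Rational(1, 3), F) (Function('S')(F, I) = Mul(Rational(1, 3), Mul(Mul(F, Pow(I, -1)), I)) = Mul(Rational(1, 3), F))
Q = Rational(-69, 2) (Q = Add(2, Mul(Rational(-1, 2), 73)) = Add(2, Rational(-73, 2)) = Rational(-69, 2) ≈ -34.500)
Pow(Add(Function('K')(17, Function('S')(-3, -2)), Q), Rational(1, 2)) = Pow(Add(Mul(-11, Mul(Rational(1, 3), -3)), Rational(-69, 2)), Rational(1, 2)) = Pow(Add(Mul(-11, -1), Rational(-69, 2)), Rational(1, 2)) = Pow(Add(11, Rational(-69, 2)), Rational(1, 2)) = Pow(Rational(-47, 2), Rational(1, 2)) = Mul(Rational(1, 2), I, Pow(94, Rational(1, 2)))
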